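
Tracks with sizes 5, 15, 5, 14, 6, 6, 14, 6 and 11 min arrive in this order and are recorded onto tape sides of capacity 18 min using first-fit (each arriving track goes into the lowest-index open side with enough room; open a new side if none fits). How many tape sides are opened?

6

  5 → side 1 (new)  [load 5/18]
  15 → side 2 (new)  [load 15/18]
  5 → side 1  [load 10/18]
  14 → side 3 (new)  [load 14/18]
  6 → side 1  [load 16/18]
  6 → side 4 (new)  [load 6/18]
  14 → side 5 (new)  [load 14/18]
  6 → side 4  [load 12/18]
  11 → side 6 (new)  [load 11/18]
6 tape sides opened.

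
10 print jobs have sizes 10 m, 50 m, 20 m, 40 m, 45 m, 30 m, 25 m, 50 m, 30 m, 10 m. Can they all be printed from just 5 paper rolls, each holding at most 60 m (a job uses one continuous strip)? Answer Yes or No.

No

Total = 310 m; ⌈310/60⌉ = 6.
At least 6 paper rolls are required, but only 5 are allowed.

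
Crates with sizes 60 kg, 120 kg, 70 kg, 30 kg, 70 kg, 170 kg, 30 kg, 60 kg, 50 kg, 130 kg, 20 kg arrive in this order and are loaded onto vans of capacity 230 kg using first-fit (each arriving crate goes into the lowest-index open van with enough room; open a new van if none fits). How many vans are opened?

4

  60 → van 1 (new)  [load 60/230]
  120 → van 1  [load 180/230]
  70 → van 2 (new)  [load 70/230]
  30 → van 1  [load 210/230]
  70 → van 2  [load 140/230]
  170 → van 3 (new)  [load 170/230]
  30 → van 2  [load 170/230]
  60 → van 2  [load 230/230]
  50 → van 3  [load 220/230]
  130 → van 4 (new)  [load 130/230]
  20 → van 1  [load 230/230]
4 vans opened.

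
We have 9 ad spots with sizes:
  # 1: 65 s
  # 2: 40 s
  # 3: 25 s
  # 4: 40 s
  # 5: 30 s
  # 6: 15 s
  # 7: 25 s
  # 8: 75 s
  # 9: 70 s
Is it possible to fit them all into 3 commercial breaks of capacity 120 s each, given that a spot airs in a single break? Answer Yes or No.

Total = 385 s; ⌈385/120⌉ = 4.
At least 4 commercial breaks are required, but only 3 are allowed.

No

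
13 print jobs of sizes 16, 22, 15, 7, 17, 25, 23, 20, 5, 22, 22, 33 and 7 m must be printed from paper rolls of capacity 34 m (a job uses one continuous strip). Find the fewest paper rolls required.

Total = 33 + 25 + 23 + 22 + 22 + 22 + 20 + 17 + 16 + 15 + 7 + 7 + 5 = 234 m.
Lower bound: ⌈234/34⌉ = 7 paper rolls.
A packing using 9 paper rolls:
  roll 1: 33 = 33
  roll 2: 25 + 7 = 32
  roll 3: 23 + 7 = 30
  roll 4: 22 + 5 = 27
  roll 5: 22 = 22
  roll 6: 22 = 22
  roll 7: 20 = 20
  roll 8: 17 + 16 = 33
  roll 9: 15 = 15
No arrangement into 8 paper rolls stays within capacity, so 9 is optimal.

9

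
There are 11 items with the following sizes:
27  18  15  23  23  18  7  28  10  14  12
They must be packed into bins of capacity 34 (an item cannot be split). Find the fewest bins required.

Total = 28 + 27 + 23 + 23 + 18 + 18 + 15 + 14 + 12 + 10 + 7 = 195.
Lower bound: ⌈195/34⌉ = 6 bins.
A packing using 7 bins:
  bin 1: 28 = 28
  bin 2: 27 + 7 = 34
  bin 3: 23 + 10 = 33
  bin 4: 23 = 23
  bin 5: 18 + 15 = 33
  bin 6: 18 + 14 = 32
  bin 7: 12 = 12
No arrangement into 6 bins stays within capacity, so 7 is optimal.

7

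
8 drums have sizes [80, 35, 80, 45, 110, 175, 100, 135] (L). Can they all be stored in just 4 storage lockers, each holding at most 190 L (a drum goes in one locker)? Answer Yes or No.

Total = 760 L; ⌈760/190⌉ = 4.
The bound of 4 does not rule out 4, but exhaustive search shows no assignment into 4 storage lockers of capacity 190 L exists — the minimum is 5.

No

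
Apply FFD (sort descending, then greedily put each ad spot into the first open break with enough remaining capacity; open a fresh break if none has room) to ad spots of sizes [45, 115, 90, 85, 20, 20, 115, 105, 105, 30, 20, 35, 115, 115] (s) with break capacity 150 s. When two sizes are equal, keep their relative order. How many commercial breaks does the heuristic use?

8

Sorted descending: 115, 115, 115, 115, 105, 105, 90, 85, 45, 35, 30, 20, 20, 20.
  115 → break 1 (new)  [load 115/150]
  115 → break 2 (new)  [load 115/150]
  115 → break 3 (new)  [load 115/150]
  115 → break 4 (new)  [load 115/150]
  105 → break 5 (new)  [load 105/150]
  105 → break 6 (new)  [load 105/150]
  90 → break 7 (new)  [load 90/150]
  85 → break 8 (new)  [load 85/150]
  45 → break 5  [load 150/150]
  35 → break 1  [load 150/150]
  30 → break 2  [load 145/150]
  20 → break 3  [load 135/150]
  20 → break 4  [load 135/150]
  20 → break 6  [load 125/150]
8 commercial breaks opened.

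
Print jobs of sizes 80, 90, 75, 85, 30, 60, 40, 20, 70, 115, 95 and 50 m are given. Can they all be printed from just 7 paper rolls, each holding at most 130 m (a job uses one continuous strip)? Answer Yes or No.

A valid assignment using 7 paper rolls:
  roll 1: 115 = 115
  roll 2: 95 + 30 = 125
  roll 3: 90 + 40 = 130
  roll 4: 85 + 20 = 105
  roll 5: 80 + 50 = 130
  roll 6: 75 = 75
  roll 7: 70 + 60 = 130
Every load is within 130 m, so 7 paper rolls suffice.

Yes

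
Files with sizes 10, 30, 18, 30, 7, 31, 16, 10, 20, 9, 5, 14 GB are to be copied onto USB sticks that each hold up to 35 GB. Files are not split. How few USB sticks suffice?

Total = 31 + 30 + 30 + 20 + 18 + 16 + 14 + 10 + 10 + 9 + 7 + 5 = 200 GB.
Lower bound: ⌈200/35⌉ = 6 USB sticks.
A packing using 6 USB sticks:
  USB stick 1: 31 = 31
  USB stick 2: 30 + 5 = 35
  USB stick 3: 30 = 30
  USB stick 4: 20 + 14 = 34
  USB stick 5: 18 + 10 + 7 = 35
  USB stick 6: 16 + 10 + 9 = 35
This matches the lower bound, so 6 is optimal.

6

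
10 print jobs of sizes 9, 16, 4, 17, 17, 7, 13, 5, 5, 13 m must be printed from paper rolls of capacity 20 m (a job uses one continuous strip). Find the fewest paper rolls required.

6

Total = 17 + 17 + 16 + 13 + 13 + 9 + 7 + 5 + 5 + 4 = 106 m.
Lower bound: ⌈106/20⌉ = 6 paper rolls.
A packing using 6 paper rolls:
  roll 1: 17 = 17
  roll 2: 17 = 17
  roll 3: 16 + 4 = 20
  roll 4: 13 + 7 = 20
  roll 5: 13 + 5 = 18
  roll 6: 9 + 5 = 14
This matches the lower bound, so 6 is optimal.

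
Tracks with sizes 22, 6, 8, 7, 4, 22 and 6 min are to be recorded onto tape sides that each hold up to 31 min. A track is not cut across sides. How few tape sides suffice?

Total = 22 + 22 + 8 + 7 + 6 + 6 + 4 = 75 min.
Lower bound: ⌈75/31⌉ = 3 tape sides.
A packing using 3 tape sides:
  side 1: 22 + 8 = 30
  side 2: 22 + 7 = 29
  side 3: 6 + 6 + 4 = 16
This matches the lower bound, so 3 is optimal.

3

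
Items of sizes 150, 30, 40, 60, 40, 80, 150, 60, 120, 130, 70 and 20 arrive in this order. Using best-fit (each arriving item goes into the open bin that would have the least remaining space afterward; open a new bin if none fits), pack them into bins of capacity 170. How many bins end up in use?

  150 → bin 1 (new)  [load 150/170]
  30 → bin 2 (new)  [load 30/170]
  40 → bin 2  [load 70/170]
  60 → bin 2  [load 130/170]
  40 → bin 2  [load 170/170]
  80 → bin 3 (new)  [load 80/170]
  150 → bin 4 (new)  [load 150/170]
  60 → bin 3  [load 140/170]
  120 → bin 5 (new)  [load 120/170]
  130 → bin 6 (new)  [load 130/170]
  70 → bin 7 (new)  [load 70/170]
  20 → bin 1  [load 170/170]
7 bins opened.

7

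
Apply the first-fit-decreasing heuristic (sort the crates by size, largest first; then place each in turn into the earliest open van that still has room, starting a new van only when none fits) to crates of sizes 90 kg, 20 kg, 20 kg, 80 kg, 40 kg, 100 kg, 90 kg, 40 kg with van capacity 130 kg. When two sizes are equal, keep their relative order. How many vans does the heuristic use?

Sorted descending: 100, 90, 90, 80, 40, 40, 20, 20.
  100 → van 1 (new)  [load 100/130]
  90 → van 2 (new)  [load 90/130]
  90 → van 3 (new)  [load 90/130]
  80 → van 4 (new)  [load 80/130]
  40 → van 2  [load 130/130]
  40 → van 3  [load 130/130]
  20 → van 1  [load 120/130]
  20 → van 4  [load 100/130]
4 vans opened.

4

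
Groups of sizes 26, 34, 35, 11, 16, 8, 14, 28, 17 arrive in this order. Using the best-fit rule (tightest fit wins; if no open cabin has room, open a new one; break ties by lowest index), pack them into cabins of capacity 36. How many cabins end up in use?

6

  26 → cabin 1 (new)  [load 26/36]
  34 → cabin 2 (new)  [load 34/36]
  35 → cabin 3 (new)  [load 35/36]
  11 → cabin 4 (new)  [load 11/36]
  16 → cabin 4  [load 27/36]
  8 → cabin 4  [load 35/36]
  14 → cabin 5 (new)  [load 14/36]
  28 → cabin 6 (new)  [load 28/36]
  17 → cabin 5  [load 31/36]
6 cabins opened.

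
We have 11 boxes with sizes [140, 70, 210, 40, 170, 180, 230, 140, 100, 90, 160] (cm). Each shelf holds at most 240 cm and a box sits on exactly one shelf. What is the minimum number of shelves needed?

Total = 230 + 210 + 180 + 170 + 160 + 140 + 140 + 100 + 90 + 70 + 40 = 1530 cm.
Lower bound: ⌈1530/240⌉ = 7 shelves.
A packing using 7 shelves:
  shelf 1: 230 = 230
  shelf 2: 210 = 210
  shelf 3: 180 + 40 = 220
  shelf 4: 170 + 70 = 240
  shelf 5: 160 = 160
  shelf 6: 140 + 100 = 240
  shelf 7: 140 + 90 = 230
This matches the lower bound, so 7 is optimal.

7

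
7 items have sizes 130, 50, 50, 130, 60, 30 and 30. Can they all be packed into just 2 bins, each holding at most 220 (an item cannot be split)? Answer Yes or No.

Total = 480; ⌈480/220⌉ = 3.
At least 3 bins are required, but only 2 are allowed.

No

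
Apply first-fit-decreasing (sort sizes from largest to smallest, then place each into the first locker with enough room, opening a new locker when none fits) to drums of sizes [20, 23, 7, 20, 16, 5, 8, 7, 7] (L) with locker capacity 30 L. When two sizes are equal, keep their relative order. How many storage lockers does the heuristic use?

4

Sorted descending: 23, 20, 20, 16, 8, 7, 7, 7, 5.
  23 → locker 1 (new)  [load 23/30]
  20 → locker 2 (new)  [load 20/30]
  20 → locker 3 (new)  [load 20/30]
  16 → locker 4 (new)  [load 16/30]
  8 → locker 2  [load 28/30]
  7 → locker 1  [load 30/30]
  7 → locker 3  [load 27/30]
  7 → locker 4  [load 23/30]
  5 → locker 4  [load 28/30]
4 storage lockers opened.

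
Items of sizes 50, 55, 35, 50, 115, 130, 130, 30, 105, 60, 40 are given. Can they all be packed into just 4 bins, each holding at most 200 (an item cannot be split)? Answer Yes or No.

No

Total = 800; ⌈800/200⌉ = 4.
The bound of 4 does not rule out 4, but exhaustive search shows no assignment into 4 bins of capacity 200 exists — the minimum is 5.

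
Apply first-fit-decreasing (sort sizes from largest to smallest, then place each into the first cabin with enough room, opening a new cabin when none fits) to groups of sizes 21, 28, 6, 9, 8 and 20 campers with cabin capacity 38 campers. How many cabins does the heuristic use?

Sorted descending: 28, 21, 20, 9, 8, 6.
  28 → cabin 1 (new)  [load 28/38]
  21 → cabin 2 (new)  [load 21/38]
  20 → cabin 3 (new)  [load 20/38]
  9 → cabin 1  [load 37/38]
  8 → cabin 2  [load 29/38]
  6 → cabin 2  [load 35/38]
3 cabins opened.

3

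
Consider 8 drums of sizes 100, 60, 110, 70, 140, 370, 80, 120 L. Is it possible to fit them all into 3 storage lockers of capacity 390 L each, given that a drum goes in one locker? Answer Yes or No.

A valid assignment using 3 storage lockers:
  locker 1: 370 = 370
  locker 2: 140 + 120 + 110 = 370
  locker 3: 100 + 80 + 70 + 60 = 310
Every load is within 390 L, so 3 storage lockers suffice.

Yes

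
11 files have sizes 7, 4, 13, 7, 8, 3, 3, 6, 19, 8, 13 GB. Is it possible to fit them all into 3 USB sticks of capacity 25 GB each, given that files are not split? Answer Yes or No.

Total = 91 GB; ⌈91/25⌉ = 4.
At least 4 USB sticks are required, but only 3 are allowed.

No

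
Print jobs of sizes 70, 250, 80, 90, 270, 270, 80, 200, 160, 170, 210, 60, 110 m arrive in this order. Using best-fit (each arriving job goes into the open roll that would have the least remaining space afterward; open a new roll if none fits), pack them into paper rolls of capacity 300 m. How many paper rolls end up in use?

  70 → roll 1 (new)  [load 70/300]
  250 → roll 2 (new)  [load 250/300]
  80 → roll 1  [load 150/300]
  90 → roll 1  [load 240/300]
  270 → roll 3 (new)  [load 270/300]
  270 → roll 4 (new)  [load 270/300]
  80 → roll 5 (new)  [load 80/300]
  200 → roll 5  [load 280/300]
  160 → roll 6 (new)  [load 160/300]
  170 → roll 7 (new)  [load 170/300]
  210 → roll 8 (new)  [load 210/300]
  60 → roll 1  [load 300/300]
  110 → roll 7  [load 280/300]
8 paper rolls opened.

8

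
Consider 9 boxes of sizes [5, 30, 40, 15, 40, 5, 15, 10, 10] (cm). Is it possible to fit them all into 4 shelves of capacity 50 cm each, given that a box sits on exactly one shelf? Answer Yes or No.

Yes

A valid assignment using 4 shelves:
  shelf 1: 40 + 10 = 50
  shelf 2: 40 + 10 = 50
  shelf 3: 30 + 15 + 5 = 50
  shelf 4: 15 + 5 = 20
Every load is within 50 cm, so 4 shelves suffice.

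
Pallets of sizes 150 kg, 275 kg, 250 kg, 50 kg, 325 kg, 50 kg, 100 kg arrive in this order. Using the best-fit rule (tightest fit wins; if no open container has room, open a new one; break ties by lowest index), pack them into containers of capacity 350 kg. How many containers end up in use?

4

  150 → container 1 (new)  [load 150/350]
  275 → container 2 (new)  [load 275/350]
  250 → container 3 (new)  [load 250/350]
  50 → container 2  [load 325/350]
  325 → container 4 (new)  [load 325/350]
  50 → container 3  [load 300/350]
  100 → container 1  [load 250/350]
4 containers opened.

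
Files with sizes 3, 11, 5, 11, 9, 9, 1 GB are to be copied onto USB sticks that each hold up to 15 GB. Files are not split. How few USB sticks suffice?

4

Total = 11 + 11 + 9 + 9 + 5 + 3 + 1 = 49 GB.
Lower bound: ⌈49/15⌉ = 4 USB sticks.
A packing using 4 USB sticks:
  USB stick 1: 11 + 3 + 1 = 15
  USB stick 2: 11 = 11
  USB stick 3: 9 + 5 = 14
  USB stick 4: 9 = 9
This matches the lower bound, so 4 is optimal.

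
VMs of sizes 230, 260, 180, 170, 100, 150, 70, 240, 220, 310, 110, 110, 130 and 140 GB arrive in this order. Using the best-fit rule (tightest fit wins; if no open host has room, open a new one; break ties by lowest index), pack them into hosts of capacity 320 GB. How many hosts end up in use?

  230 → host 1 (new)  [load 230/320]
  260 → host 2 (new)  [load 260/320]
  180 → host 3 (new)  [load 180/320]
  170 → host 4 (new)  [load 170/320]
  100 → host 3  [load 280/320]
  150 → host 4  [load 320/320]
  70 → host 1  [load 300/320]
  240 → host 5 (new)  [load 240/320]
  220 → host 6 (new)  [load 220/320]
  310 → host 7 (new)  [load 310/320]
  110 → host 8 (new)  [load 110/320]
  110 → host 8  [load 220/320]
  130 → host 9 (new)  [load 130/320]
  140 → host 9  [load 270/320]
9 hosts opened.

9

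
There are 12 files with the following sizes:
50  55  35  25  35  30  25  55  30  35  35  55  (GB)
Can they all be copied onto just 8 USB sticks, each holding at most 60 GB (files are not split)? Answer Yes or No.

No

Total = 465 GB; ⌈465/60⌉ = 8.
The bound of 8 does not rule out 8, but exhaustive search shows no assignment into 8 USB sticks of capacity 60 GB exists — the minimum is 9.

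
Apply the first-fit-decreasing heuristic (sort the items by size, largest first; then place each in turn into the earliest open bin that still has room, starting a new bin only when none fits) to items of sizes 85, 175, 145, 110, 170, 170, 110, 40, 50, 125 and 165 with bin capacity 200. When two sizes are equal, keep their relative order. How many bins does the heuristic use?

Sorted descending: 175, 170, 170, 165, 145, 125, 110, 110, 85, 50, 40.
  175 → bin 1 (new)  [load 175/200]
  170 → bin 2 (new)  [load 170/200]
  170 → bin 3 (new)  [load 170/200]
  165 → bin 4 (new)  [load 165/200]
  145 → bin 5 (new)  [load 145/200]
  125 → bin 6 (new)  [load 125/200]
  110 → bin 7 (new)  [load 110/200]
  110 → bin 8 (new)  [load 110/200]
  85 → bin 7  [load 195/200]
  50 → bin 5  [load 195/200]
  40 → bin 6  [load 165/200]
8 bins opened.

8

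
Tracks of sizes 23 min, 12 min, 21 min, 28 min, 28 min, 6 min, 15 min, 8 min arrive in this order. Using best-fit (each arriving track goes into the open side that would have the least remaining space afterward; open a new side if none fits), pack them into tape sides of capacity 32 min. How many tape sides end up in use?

5

  23 → side 1 (new)  [load 23/32]
  12 → side 2 (new)  [load 12/32]
  21 → side 3 (new)  [load 21/32]
  28 → side 4 (new)  [load 28/32]
  28 → side 5 (new)  [load 28/32]
  6 → side 1  [load 29/32]
  15 → side 2  [load 27/32]
  8 → side 3  [load 29/32]
5 tape sides opened.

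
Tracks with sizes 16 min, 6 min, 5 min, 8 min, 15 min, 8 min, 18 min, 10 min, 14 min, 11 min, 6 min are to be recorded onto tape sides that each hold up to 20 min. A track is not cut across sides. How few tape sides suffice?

7

Total = 18 + 16 + 15 + 14 + 11 + 10 + 8 + 8 + 6 + 6 + 5 = 117 min.
Lower bound: ⌈117/20⌉ = 6 tape sides.
A packing using 7 tape sides:
  side 1: 18 = 18
  side 2: 16 = 16
  side 3: 15 + 5 = 20
  side 4: 14 + 6 = 20
  side 5: 11 + 8 = 19
  side 6: 10 + 8 = 18
  side 7: 6 = 6
No arrangement into 6 tape sides stays within capacity, so 7 is optimal.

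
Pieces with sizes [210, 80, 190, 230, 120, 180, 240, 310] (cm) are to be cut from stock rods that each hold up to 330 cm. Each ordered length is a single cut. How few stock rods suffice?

6

Total = 310 + 240 + 230 + 210 + 190 + 180 + 120 + 80 = 1560 cm.
Lower bound: ⌈1560/330⌉ = 5 stock rods.
Also, 6 pieces each exceed 165 cm, and no two of those can share a stock rod, so at least 6 stock rods are needed.
A packing using 6 stock rods:
  stock rod 1: 310 = 310
  stock rod 2: 240 + 80 = 320
  stock rod 3: 230 = 230
  stock rod 4: 210 + 120 = 330
  stock rod 5: 190 = 190
  stock rod 6: 180 = 180
This matches the lower bound, so 6 is optimal.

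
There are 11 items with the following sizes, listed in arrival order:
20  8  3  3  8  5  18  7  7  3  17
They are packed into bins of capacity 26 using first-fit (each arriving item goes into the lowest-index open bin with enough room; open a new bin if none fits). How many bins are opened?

  20 → bin 1 (new)  [load 20/26]
  8 → bin 2 (new)  [load 8/26]
  3 → bin 1  [load 23/26]
  3 → bin 1  [load 26/26]
  8 → bin 2  [load 16/26]
  5 → bin 2  [load 21/26]
  18 → bin 3 (new)  [load 18/26]
  7 → bin 3  [load 25/26]
  7 → bin 4 (new)  [load 7/26]
  3 → bin 2  [load 24/26]
  17 → bin 4  [load 24/26]
4 bins opened.

4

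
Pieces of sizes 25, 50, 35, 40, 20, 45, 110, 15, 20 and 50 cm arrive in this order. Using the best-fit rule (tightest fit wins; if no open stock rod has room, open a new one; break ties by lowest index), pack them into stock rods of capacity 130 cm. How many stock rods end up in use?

4

  25 → stock rod 1 (new)  [load 25/130]
  50 → stock rod 1  [load 75/130]
  35 → stock rod 1  [load 110/130]
  40 → stock rod 2 (new)  [load 40/130]
  20 → stock rod 1  [load 130/130]
  45 → stock rod 2  [load 85/130]
  110 → stock rod 3 (new)  [load 110/130]
  15 → stock rod 3  [load 125/130]
  20 → stock rod 2  [load 105/130]
  50 → stock rod 4 (new)  [load 50/130]
4 stock rods opened.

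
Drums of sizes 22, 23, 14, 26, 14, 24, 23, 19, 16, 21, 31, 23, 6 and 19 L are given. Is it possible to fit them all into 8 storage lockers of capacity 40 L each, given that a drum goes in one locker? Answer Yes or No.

Total = 281 L; ⌈281/40⌉ = 8.
The bound of 8 does not rule out 8, but exhaustive search shows no assignment into 8 storage lockers of capacity 40 L exists — the minimum is 9.

No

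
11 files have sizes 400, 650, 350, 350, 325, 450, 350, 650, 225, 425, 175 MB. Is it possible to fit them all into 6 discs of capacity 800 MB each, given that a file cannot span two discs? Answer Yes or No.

Yes

A valid assignment using 6 discs:
  disc 1: 650 = 650
  disc 2: 650 = 650
  disc 3: 450 + 350 = 800
  disc 4: 425 + 350 = 775
  disc 5: 400 + 350 = 750
  disc 6: 325 + 225 + 175 = 725
Every load is within 800 MB, so 6 discs suffice.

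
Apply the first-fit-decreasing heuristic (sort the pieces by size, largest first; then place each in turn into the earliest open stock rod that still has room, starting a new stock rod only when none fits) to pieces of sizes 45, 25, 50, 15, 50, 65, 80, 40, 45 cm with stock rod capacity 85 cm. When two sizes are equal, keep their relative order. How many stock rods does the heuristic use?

6

Sorted descending: 80, 65, 50, 50, 45, 45, 40, 25, 15.
  80 → stock rod 1 (new)  [load 80/85]
  65 → stock rod 2 (new)  [load 65/85]
  50 → stock rod 3 (new)  [load 50/85]
  50 → stock rod 4 (new)  [load 50/85]
  45 → stock rod 5 (new)  [load 45/85]
  45 → stock rod 6 (new)  [load 45/85]
  40 → stock rod 5  [load 85/85]
  25 → stock rod 3  [load 75/85]
  15 → stock rod 2  [load 80/85]
6 stock rods opened.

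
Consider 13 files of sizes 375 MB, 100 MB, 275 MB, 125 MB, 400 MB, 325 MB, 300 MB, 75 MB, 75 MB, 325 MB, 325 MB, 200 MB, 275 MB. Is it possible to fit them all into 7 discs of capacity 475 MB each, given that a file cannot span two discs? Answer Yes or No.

Total = 3175 MB; ⌈3175/475⌉ = 7.
8 files each exceed half the capacity and cannot share a disc, forcing at least 8 discs.
At least 8 discs are required, but only 7 are allowed.

No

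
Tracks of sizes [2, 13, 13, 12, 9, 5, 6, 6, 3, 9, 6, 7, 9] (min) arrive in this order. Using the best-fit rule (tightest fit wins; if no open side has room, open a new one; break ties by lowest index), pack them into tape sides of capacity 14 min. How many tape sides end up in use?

8

  2 → side 1 (new)  [load 2/14]
  13 → side 2 (new)  [load 13/14]
  13 → side 3 (new)  [load 13/14]
  12 → side 1  [load 14/14]
  9 → side 4 (new)  [load 9/14]
  5 → side 4  [load 14/14]
  6 → side 5 (new)  [load 6/14]
  6 → side 5  [load 12/14]
  3 → side 6 (new)  [load 3/14]
  9 → side 6  [load 12/14]
  6 → side 7 (new)  [load 6/14]
  7 → side 7  [load 13/14]
  9 → side 8 (new)  [load 9/14]
8 tape sides opened.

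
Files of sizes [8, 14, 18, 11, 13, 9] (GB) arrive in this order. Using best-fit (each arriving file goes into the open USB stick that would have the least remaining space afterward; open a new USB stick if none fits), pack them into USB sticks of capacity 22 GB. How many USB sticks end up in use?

  8 → USB stick 1 (new)  [load 8/22]
  14 → USB stick 1  [load 22/22]
  18 → USB stick 2 (new)  [load 18/22]
  11 → USB stick 3 (new)  [load 11/22]
  13 → USB stick 4 (new)  [load 13/22]
  9 → USB stick 4  [load 22/22]
4 USB sticks opened.

4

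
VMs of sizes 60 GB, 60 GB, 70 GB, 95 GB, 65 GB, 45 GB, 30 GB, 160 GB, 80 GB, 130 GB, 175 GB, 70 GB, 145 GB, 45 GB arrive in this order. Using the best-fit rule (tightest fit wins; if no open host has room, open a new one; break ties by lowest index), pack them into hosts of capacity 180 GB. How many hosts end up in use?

8

  60 → host 1 (new)  [load 60/180]
  60 → host 1  [load 120/180]
  70 → host 2 (new)  [load 70/180]
  95 → host 2  [load 165/180]
  65 → host 3 (new)  [load 65/180]
  45 → host 1  [load 165/180]
  30 → host 3  [load 95/180]
  160 → host 4 (new)  [load 160/180]
  80 → host 3  [load 175/180]
  130 → host 5 (new)  [load 130/180]
  175 → host 6 (new)  [load 175/180]
  70 → host 7 (new)  [load 70/180]
  145 → host 8 (new)  [load 145/180]
  45 → host 5  [load 175/180]
8 hosts opened.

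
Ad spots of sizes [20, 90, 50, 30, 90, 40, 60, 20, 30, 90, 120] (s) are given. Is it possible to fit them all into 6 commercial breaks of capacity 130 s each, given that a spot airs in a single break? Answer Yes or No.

Yes

A valid assignment using 6 commercial breaks:
  break 1: 120 = 120
  break 2: 90 + 40 = 130
  break 3: 90 + 30 = 120
  break 4: 90 + 30 = 120
  break 5: 60 + 50 + 20 = 130
  break 6: 20 = 20
Every load is within 130 s, so 6 commercial breaks suffice.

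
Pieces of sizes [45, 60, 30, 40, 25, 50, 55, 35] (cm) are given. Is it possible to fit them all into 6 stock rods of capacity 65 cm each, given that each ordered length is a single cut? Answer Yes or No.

A valid assignment using 6 stock rods:
  stock rod 1: 60 = 60
  stock rod 2: 55 = 55
  stock rod 3: 50 = 50
  stock rod 4: 45 = 45
  stock rod 5: 40 + 25 = 65
  stock rod 6: 35 + 30 = 65
Every load is within 65 cm, so 6 stock rods suffice.

Yes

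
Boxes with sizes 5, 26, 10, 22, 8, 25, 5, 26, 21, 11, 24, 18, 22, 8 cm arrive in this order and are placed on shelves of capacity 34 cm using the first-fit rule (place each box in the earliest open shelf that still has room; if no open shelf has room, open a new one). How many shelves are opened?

8

  5 → shelf 1 (new)  [load 5/34]
  26 → shelf 1  [load 31/34]
  10 → shelf 2 (new)  [load 10/34]
  22 → shelf 2  [load 32/34]
  8 → shelf 3 (new)  [load 8/34]
  25 → shelf 3  [load 33/34]
  5 → shelf 4 (new)  [load 5/34]
  26 → shelf 4  [load 31/34]
  21 → shelf 5 (new)  [load 21/34]
  11 → shelf 5  [load 32/34]
  24 → shelf 6 (new)  [load 24/34]
  18 → shelf 7 (new)  [load 18/34]
  22 → shelf 8 (new)  [load 22/34]
  8 → shelf 6  [load 32/34]
8 shelves opened.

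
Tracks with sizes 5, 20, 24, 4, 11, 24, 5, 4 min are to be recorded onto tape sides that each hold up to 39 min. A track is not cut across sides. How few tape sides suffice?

3

Total = 24 + 24 + 20 + 11 + 5 + 5 + 4 + 4 = 97 min.
Lower bound: ⌈97/39⌉ = 3 tape sides.
A packing using 3 tape sides:
  side 1: 24 + 11 + 4 = 39
  side 2: 24 + 5 + 5 + 4 = 38
  side 3: 20 = 20
This matches the lower bound, so 3 is optimal.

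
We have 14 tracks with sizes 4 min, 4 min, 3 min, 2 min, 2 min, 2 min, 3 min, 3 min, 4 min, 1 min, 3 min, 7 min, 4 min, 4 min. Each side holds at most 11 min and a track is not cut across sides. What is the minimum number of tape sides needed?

Total = 7 + 4 + 4 + 4 + 4 + 4 + 3 + 3 + 3 + 3 + 2 + 2 + 2 + 1 = 46 min.
Lower bound: ⌈46/11⌉ = 5 tape sides.
A packing using 5 tape sides:
  side 1: 7 + 4 = 11
  side 2: 4 + 4 + 3 = 11
  side 3: 4 + 4 + 3 = 11
  side 4: 3 + 3 + 2 + 2 + 1 = 11
  side 5: 2 = 2
This matches the lower bound, so 5 is optimal.

5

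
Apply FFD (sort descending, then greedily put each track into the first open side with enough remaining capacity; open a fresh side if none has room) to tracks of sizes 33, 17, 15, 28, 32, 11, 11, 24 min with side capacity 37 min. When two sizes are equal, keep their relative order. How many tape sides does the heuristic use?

Sorted descending: 33, 32, 28, 24, 17, 15, 11, 11.
  33 → side 1 (new)  [load 33/37]
  32 → side 2 (new)  [load 32/37]
  28 → side 3 (new)  [load 28/37]
  24 → side 4 (new)  [load 24/37]
  17 → side 5 (new)  [load 17/37]
  15 → side 5  [load 32/37]
  11 → side 4  [load 35/37]
  11 → side 6 (new)  [load 11/37]
6 tape sides opened.

6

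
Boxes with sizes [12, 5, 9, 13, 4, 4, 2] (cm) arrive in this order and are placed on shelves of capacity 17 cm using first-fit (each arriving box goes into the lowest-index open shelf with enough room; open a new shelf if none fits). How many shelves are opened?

3

  12 → shelf 1 (new)  [load 12/17]
  5 → shelf 1  [load 17/17]
  9 → shelf 2 (new)  [load 9/17]
  13 → shelf 3 (new)  [load 13/17]
  4 → shelf 2  [load 13/17]
  4 → shelf 2  [load 17/17]
  2 → shelf 3  [load 15/17]
3 shelves opened.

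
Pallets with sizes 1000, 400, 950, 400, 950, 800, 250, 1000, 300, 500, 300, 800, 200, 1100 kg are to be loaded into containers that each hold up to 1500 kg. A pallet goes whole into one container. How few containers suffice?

Total = 1100 + 1000 + 1000 + 950 + 950 + 800 + 800 + 500 + 400 + 400 + 300 + 300 + 250 + 200 = 8950 kg.
Lower bound: ⌈8950/1500⌉ = 6 containers.
Also, 7 pallets each exceed 750 kg, and no two of those can share a container, so at least 7 containers are needed.
A packing using 7 containers:
  container 1: 1100 + 400 = 1500
  container 2: 1000 + 500 = 1500
  container 3: 1000 + 400 = 1400
  container 4: 950 + 300 + 250 = 1500
  container 5: 950 + 300 + 200 = 1450
  container 6: 800 = 800
  container 7: 800 = 800
This matches the lower bound, so 7 is optimal.

7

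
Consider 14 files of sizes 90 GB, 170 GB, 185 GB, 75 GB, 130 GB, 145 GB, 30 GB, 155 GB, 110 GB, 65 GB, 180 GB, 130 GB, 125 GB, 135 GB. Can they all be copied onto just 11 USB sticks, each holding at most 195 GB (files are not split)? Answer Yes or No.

A valid assignment using 11 USB sticks:
  USB stick 1: 185 = 185
  USB stick 2: 180 = 180
  USB stick 3: 170 = 170
  USB stick 4: 155 + 30 = 185
  USB stick 5: 145 = 145
  USB stick 6: 135 = 135
  USB stick 7: 130 + 65 = 195
  USB stick 8: 130 = 130
  USB stick 9: 125 = 125
  USB stick 10: 110 + 75 = 185
  USB stick 11: 90 = 90
Every load is within 195 GB, so 11 USB sticks suffice.

Yes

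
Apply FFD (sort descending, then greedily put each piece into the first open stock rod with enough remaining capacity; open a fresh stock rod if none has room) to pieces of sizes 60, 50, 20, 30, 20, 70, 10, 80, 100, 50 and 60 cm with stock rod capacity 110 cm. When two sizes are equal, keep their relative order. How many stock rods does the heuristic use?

Sorted descending: 100, 80, 70, 60, 60, 50, 50, 30, 20, 20, 10.
  100 → stock rod 1 (new)  [load 100/110]
  80 → stock rod 2 (new)  [load 80/110]
  70 → stock rod 3 (new)  [load 70/110]
  60 → stock rod 4 (new)  [load 60/110]
  60 → stock rod 5 (new)  [load 60/110]
  50 → stock rod 4  [load 110/110]
  50 → stock rod 5  [load 110/110]
  30 → stock rod 2  [load 110/110]
  20 → stock rod 3  [load 90/110]
  20 → stock rod 3  [load 110/110]
  10 → stock rod 1  [load 110/110]
5 stock rods opened.

5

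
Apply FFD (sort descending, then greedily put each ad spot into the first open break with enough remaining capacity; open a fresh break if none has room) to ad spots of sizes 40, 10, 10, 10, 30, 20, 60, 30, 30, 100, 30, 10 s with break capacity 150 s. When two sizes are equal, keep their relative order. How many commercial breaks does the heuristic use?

3

Sorted descending: 100, 60, 40, 30, 30, 30, 30, 20, 10, 10, 10, 10.
  100 → break 1 (new)  [load 100/150]
  60 → break 2 (new)  [load 60/150]
  40 → break 1  [load 140/150]
  30 → break 2  [load 90/150]
  30 → break 2  [load 120/150]
  30 → break 2  [load 150/150]
  30 → break 3 (new)  [load 30/150]
  20 → break 3  [load 50/150]
  10 → break 1  [load 150/150]
  10 → break 3  [load 60/150]
  10 → break 3  [load 70/150]
  10 → break 3  [load 80/150]
3 commercial breaks opened.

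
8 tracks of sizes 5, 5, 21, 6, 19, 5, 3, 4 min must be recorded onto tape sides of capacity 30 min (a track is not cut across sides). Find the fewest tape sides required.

Total = 21 + 19 + 6 + 5 + 5 + 5 + 4 + 3 = 68 min.
Lower bound: ⌈68/30⌉ = 3 tape sides.
A packing using 3 tape sides:
  side 1: 21 + 6 + 3 = 30
  side 2: 19 + 5 + 5 = 29
  side 3: 5 + 4 = 9
This matches the lower bound, so 3 is optimal.

3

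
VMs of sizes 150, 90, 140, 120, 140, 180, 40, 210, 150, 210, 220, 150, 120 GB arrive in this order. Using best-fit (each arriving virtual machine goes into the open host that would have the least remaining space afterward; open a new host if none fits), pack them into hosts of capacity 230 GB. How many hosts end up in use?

11

  150 → host 1 (new)  [load 150/230]
  90 → host 2 (new)  [load 90/230]
  140 → host 2  [load 230/230]
  120 → host 3 (new)  [load 120/230]
  140 → host 4 (new)  [load 140/230]
  180 → host 5 (new)  [load 180/230]
  40 → host 5  [load 220/230]
  210 → host 6 (new)  [load 210/230]
  150 → host 7 (new)  [load 150/230]
  210 → host 8 (new)  [load 210/230]
  220 → host 9 (new)  [load 220/230]
  150 → host 10 (new)  [load 150/230]
  120 → host 11 (new)  [load 120/230]
11 hosts opened.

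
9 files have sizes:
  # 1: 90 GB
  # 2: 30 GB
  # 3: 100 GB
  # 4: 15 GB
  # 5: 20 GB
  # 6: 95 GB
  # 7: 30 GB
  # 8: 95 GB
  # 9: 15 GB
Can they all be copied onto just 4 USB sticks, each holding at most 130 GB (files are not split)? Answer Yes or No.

Yes

A valid assignment using 4 USB sticks:
  USB stick 1: 100 + 30 = 130
  USB stick 2: 95 + 30 = 125
  USB stick 3: 95 + 20 + 15 = 130
  USB stick 4: 90 + 15 = 105
Every load is within 130 GB, so 4 USB sticks suffice.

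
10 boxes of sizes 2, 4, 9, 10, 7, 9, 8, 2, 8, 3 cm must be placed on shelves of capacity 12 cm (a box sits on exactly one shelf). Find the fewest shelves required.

Total = 10 + 9 + 9 + 8 + 8 + 7 + 4 + 3 + 2 + 2 = 62 cm.
Lower bound: ⌈62/12⌉ = 6 shelves.
A packing using 6 shelves:
  shelf 1: 10 + 2 = 12
  shelf 2: 9 + 3 = 12
  shelf 3: 9 + 2 = 11
  shelf 4: 8 + 4 = 12
  shelf 5: 8 = 8
  shelf 6: 7 = 7
This matches the lower bound, so 6 is optimal.

6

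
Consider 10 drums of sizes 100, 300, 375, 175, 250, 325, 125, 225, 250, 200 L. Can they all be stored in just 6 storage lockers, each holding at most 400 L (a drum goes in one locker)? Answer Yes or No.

No

Total = 2325 L; ⌈2325/400⌉ = 6.
The bound of 6 does not rule out 6, but exhaustive search shows no assignment into 6 storage lockers of capacity 400 L exists — the minimum is 7.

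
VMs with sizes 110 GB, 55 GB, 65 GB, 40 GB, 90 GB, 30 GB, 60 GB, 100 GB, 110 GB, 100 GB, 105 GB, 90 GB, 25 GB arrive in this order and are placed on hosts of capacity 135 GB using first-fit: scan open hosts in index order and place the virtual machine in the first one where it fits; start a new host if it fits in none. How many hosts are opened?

9

  110 → host 1 (new)  [load 110/135]
  55 → host 2 (new)  [load 55/135]
  65 → host 2  [load 120/135]
  40 → host 3 (new)  [load 40/135]
  90 → host 3  [load 130/135]
  30 → host 4 (new)  [load 30/135]
  60 → host 4  [load 90/135]
  100 → host 5 (new)  [load 100/135]
  110 → host 6 (new)  [load 110/135]
  100 → host 7 (new)  [load 100/135]
  105 → host 8 (new)  [load 105/135]
  90 → host 9 (new)  [load 90/135]
  25 → host 1  [load 135/135]
9 hosts opened.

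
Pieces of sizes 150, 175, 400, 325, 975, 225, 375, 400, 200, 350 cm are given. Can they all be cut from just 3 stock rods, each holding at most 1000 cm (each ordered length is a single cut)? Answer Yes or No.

Total = 3575 cm; ⌈3575/1000⌉ = 4.
At least 4 stock rods are required, but only 3 are allowed.

No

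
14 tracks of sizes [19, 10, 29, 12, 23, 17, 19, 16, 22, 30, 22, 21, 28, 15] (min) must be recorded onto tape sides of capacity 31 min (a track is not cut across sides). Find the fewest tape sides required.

11

Total = 30 + 29 + 28 + 23 + 22 + 22 + 21 + 19 + 19 + 17 + 16 + 15 + 12 + 10 = 283 min.
Lower bound: ⌈283/31⌉ = 10 tape sides.
Also, 11 tracks each exceed 31/2 min, and no two of those can share a side, so at least 11 tape sides are needed.
A packing using 11 tape sides:
  side 1: 30 = 30
  side 2: 29 = 29
  side 3: 28 = 28
  side 4: 23 = 23
  side 5: 22 = 22
  side 6: 22 = 22
  side 7: 21 + 10 = 31
  side 8: 19 + 12 = 31
  side 9: 19 = 19
  side 10: 17 = 17
  side 11: 16 + 15 = 31
This matches the lower bound, so 11 is optimal.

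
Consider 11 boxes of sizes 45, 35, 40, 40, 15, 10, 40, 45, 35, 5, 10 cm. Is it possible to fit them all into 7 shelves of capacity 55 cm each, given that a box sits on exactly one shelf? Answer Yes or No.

Yes

A valid assignment using 7 shelves:
  shelf 1: 45 + 10 = 55
  shelf 2: 45 + 10 = 55
  shelf 3: 40 + 15 = 55
  shelf 4: 40 + 5 = 45
  shelf 5: 40 = 40
  shelf 6: 35 = 35
  shelf 7: 35 = 35
Every load is within 55 cm, so 7 shelves suffice.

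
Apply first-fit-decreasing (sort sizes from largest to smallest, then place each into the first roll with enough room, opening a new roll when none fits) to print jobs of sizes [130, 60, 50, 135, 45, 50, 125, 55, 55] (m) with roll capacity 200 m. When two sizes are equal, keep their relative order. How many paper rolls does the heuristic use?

4

Sorted descending: 135, 130, 125, 60, 55, 55, 50, 50, 45.
  135 → roll 1 (new)  [load 135/200]
  130 → roll 2 (new)  [load 130/200]
  125 → roll 3 (new)  [load 125/200]
  60 → roll 1  [load 195/200]
  55 → roll 2  [load 185/200]
  55 → roll 3  [load 180/200]
  50 → roll 4 (new)  [load 50/200]
  50 → roll 4  [load 100/200]
  45 → roll 4  [load 145/200]
4 paper rolls opened.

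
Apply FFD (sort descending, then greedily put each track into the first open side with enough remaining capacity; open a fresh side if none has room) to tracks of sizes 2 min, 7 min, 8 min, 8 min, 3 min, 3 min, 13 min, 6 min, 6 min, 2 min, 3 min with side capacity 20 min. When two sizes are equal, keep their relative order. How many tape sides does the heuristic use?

Sorted descending: 13, 8, 8, 7, 6, 6, 3, 3, 3, 2, 2.
  13 → side 1 (new)  [load 13/20]
  8 → side 2 (new)  [load 8/20]
  8 → side 2  [load 16/20]
  7 → side 1  [load 20/20]
  6 → side 3 (new)  [load 6/20]
  6 → side 3  [load 12/20]
  3 → side 2  [load 19/20]
  3 → side 3  [load 15/20]
  3 → side 3  [load 18/20]
  2 → side 3  [load 20/20]
  2 → side 4 (new)  [load 2/20]
4 tape sides opened.

4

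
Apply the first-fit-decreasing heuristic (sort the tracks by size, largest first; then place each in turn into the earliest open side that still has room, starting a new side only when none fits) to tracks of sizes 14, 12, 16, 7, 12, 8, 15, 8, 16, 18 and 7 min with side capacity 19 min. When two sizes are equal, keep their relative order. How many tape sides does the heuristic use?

Sorted descending: 18, 16, 16, 15, 14, 12, 12, 8, 8, 7, 7.
  18 → side 1 (new)  [load 18/19]
  16 → side 2 (new)  [load 16/19]
  16 → side 3 (new)  [load 16/19]
  15 → side 4 (new)  [load 15/19]
  14 → side 5 (new)  [load 14/19]
  12 → side 6 (new)  [load 12/19]
  12 → side 7 (new)  [load 12/19]
  8 → side 8 (new)  [load 8/19]
  8 → side 8  [load 16/19]
  7 → side 6  [load 19/19]
  7 → side 7  [load 19/19]
8 tape sides opened.

8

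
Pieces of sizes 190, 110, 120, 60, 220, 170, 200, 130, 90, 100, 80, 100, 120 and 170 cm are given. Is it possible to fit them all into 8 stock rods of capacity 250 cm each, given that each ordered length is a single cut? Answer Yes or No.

Total = 1860 cm; ⌈1860/250⌉ = 8.
The bound of 8 does not rule out 8, but exhaustive search shows no assignment into 8 stock rods of capacity 250 cm exists — the minimum is 9.

No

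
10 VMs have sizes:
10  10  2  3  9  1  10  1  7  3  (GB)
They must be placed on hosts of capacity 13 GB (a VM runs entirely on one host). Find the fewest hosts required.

5

Total = 10 + 10 + 10 + 9 + 7 + 3 + 3 + 2 + 1 + 1 = 56 GB.
Lower bound: ⌈56/13⌉ = 5 hosts.
A packing using 5 hosts:
  host 1: 10 + 3 = 13
  host 2: 10 + 3 = 13
  host 3: 10 + 2 + 1 = 13
  host 4: 9 + 1 = 10
  host 5: 7 = 7
This matches the lower bound, so 5 is optimal.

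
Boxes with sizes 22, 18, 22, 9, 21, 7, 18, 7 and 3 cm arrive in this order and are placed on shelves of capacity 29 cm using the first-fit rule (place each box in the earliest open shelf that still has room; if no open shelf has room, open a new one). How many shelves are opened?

5

  22 → shelf 1 (new)  [load 22/29]
  18 → shelf 2 (new)  [load 18/29]
  22 → shelf 3 (new)  [load 22/29]
  9 → shelf 2  [load 27/29]
  21 → shelf 4 (new)  [load 21/29]
  7 → shelf 1  [load 29/29]
  18 → shelf 5 (new)  [load 18/29]
  7 → shelf 3  [load 29/29]
  3 → shelf 4  [load 24/29]
5 shelves opened.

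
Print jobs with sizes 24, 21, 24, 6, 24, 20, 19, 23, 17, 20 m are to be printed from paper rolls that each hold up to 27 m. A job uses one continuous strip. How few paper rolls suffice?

Total = 24 + 24 + 24 + 23 + 21 + 20 + 20 + 19 + 17 + 6 = 198 m.
Lower bound: ⌈198/27⌉ = 8 paper rolls.
Also, 9 print jobs each exceed 27/2 m, and no two of those can share a roll, so at least 9 paper rolls are needed.
A packing using 9 paper rolls:
  roll 1: 24 = 24
  roll 2: 24 = 24
  roll 3: 24 = 24
  roll 4: 23 = 23
  roll 5: 21 + 6 = 27
  roll 6: 20 = 20
  roll 7: 20 = 20
  roll 8: 19 = 19
  roll 9: 17 = 17
This matches the lower bound, so 9 is optimal.

9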